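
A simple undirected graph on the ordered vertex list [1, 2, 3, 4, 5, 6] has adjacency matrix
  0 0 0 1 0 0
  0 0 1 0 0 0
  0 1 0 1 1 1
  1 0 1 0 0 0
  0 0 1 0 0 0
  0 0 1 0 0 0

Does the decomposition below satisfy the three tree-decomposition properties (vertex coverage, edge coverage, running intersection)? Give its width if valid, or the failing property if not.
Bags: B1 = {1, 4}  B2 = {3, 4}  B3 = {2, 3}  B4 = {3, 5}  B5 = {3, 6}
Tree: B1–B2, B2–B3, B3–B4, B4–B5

Yes; width 1.

Vertex coverage: the bags together contain {1, 2, 3, 4, 5, 6}, the full vertex set. Edge coverage: each edge of G has both endpoints in at least one bag. Running intersection: for every vertex, the bags containing it form a connected subtree. All three properties hold, so this is a valid tree decomposition of width max|bag| − 1 = 1, and hence tw(G) ≤ 1.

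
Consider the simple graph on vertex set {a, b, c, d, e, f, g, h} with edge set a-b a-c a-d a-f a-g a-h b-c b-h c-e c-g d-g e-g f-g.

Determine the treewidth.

2

A width-2 tree decomposition is:
Bags: B1 = {a, b, h}  B2 = {a, b, c}  B3 = {a, c, g}  B4 = {a, d, g}  B5 = {c, e, g}  B6 = {a, f, g}
Tree: B1–B2, B2–B3, B3–B4, B3–B5, B4–B6
Every bag has size at most 3, so the width is 3 − 1 = 2 and tw(G) ≤ 2. On the other hand G contains the 3-clique {c, e, g}. A clique must lie in a single bag of any decomposition, so no decomposition can have width below 2. The upper and lower bounds meet at 2, so that is the treewidth.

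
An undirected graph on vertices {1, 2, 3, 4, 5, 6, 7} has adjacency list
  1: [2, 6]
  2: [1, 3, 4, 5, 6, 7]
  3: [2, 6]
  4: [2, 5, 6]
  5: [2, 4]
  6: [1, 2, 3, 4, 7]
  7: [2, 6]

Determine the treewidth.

2

A width-2 tree decomposition is:
Bags: B1 = {2, 3, 6}  B2 = {2, 4, 6}  B3 = {2, 6, 7}  B4 = {1, 2, 6}  B5 = {2, 4, 5}
Tree: B1–B2, B2–B3, B1–B4, B2–B5
The largest bag has 3 vertices, giving width 2; this decomposition certifies tw(G) ≤ 2. On the other hand G contains the 3-clique {2, 4, 5}. A clique must lie in a single bag of any decomposition, so no decomposition can have width below 2. Therefore the treewidth is 2.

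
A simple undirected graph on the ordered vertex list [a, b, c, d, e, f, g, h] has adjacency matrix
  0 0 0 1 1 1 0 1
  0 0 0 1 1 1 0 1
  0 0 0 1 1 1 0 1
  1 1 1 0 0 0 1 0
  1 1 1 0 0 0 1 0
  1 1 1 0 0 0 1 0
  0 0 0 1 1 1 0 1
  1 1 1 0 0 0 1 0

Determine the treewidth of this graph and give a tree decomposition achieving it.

Treewidth 4.
One optimal decomposition is:
Bags: B1 = {a, b, c, e, g}  B2 = {a, b, c, d, g}  B3 = {a, b, c, f, g}  B4 = {a, b, c, g, h}
Tree: B1–B2, B2–B3, B3–B4

Each bag holds 5 vertices, so the decomposition has width 4, which upper-bounds the treewidth. For the lower bound: the 5 vertex sets {a,e}, {d,g}, {b,f}, {c}, {h} are disjoint, each induces a connected subgraph, and every pair is joined by at least one edge of G. Contracting each set to a single vertex therefore yields K_{5} as a minor, and since treewidth is minor-monotone, tw(G) ≥ tw(K_{5}) = 4. Combining the bounds, tw(G) = 4.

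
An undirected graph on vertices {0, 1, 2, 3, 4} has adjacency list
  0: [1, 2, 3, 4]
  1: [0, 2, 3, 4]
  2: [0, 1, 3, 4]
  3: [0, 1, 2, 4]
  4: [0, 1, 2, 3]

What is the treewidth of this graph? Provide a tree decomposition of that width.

A single bag containing all 5 vertices is trivially a valid decomposition of width 4. For the lower bound, the 5 vertices {0, 1, 2, 3, 4} are pairwise adjacent, and any tree decomposition puts a clique entirely inside one bag — forcing width ≥ 4. Hence tw(G) = 4 exactly.

Treewidth 4.
One such decomposition:
Bags: B1 = {0, 1, 2, 3, 4}
Tree: (single bag)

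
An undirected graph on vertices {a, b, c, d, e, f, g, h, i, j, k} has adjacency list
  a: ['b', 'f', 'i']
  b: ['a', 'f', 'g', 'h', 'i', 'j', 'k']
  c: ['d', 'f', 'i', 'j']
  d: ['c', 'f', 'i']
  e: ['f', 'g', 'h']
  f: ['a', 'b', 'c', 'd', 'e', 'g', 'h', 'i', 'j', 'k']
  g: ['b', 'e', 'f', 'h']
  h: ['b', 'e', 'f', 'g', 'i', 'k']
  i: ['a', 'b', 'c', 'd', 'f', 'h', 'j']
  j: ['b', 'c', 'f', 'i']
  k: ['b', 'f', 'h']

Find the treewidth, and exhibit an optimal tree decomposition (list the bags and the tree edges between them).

Every bag has size at most 4, so the width is 4 − 1 = 3 and tw(G) ≤ 3. For the lower bound, the 4 vertices {c, d, f, i} are pairwise adjacent, and any tree decomposition puts a clique entirely inside one bag — forcing width ≥ 3. Therefore the treewidth is 3.

Treewidth 3.
One such decomposition:
Bags: B1 = {a, b, f, i}  B2 = {b, f, h, i}  B3 = {b, f, i, j}  B4 = {c, f, i, j}  B5 = {b, f, g, h}  B6 = {b, f, h, k}  B7 = {c, d, f, i}  B8 = {e, f, g, h}
Tree: B1–B2, B2–B3, B3–B4, B2–B5, B2–B6, B4–B7, B5–B8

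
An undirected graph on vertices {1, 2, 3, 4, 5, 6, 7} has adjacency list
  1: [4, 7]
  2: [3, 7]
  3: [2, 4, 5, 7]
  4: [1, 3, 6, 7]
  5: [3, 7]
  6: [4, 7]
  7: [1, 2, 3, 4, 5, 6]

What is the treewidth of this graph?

A width-2 tree decomposition is:
Bags: B1 = {3, 4, 7}  B2 = {1, 4, 7}  B3 = {3, 5, 7}  B4 = {2, 3, 7}  B5 = {4, 6, 7}
Tree: B1–B2, B1–B3, B1–B4, B2–B5
The largest bag has 3 vertices, giving width 2; this decomposition certifies tw(G) ≤ 2. For the lower bound, the 3 vertices {1, 4, 7} are pairwise adjacent, and any tree decomposition puts a clique entirely inside one bag — forcing width ≥ 2. Therefore the treewidth is 2.

2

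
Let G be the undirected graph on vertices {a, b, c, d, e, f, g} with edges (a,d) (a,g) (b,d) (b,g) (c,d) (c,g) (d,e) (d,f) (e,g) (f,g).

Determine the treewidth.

2

A width-2 tree decomposition is:
Bags: B1 = {d, f, g}  B2 = {a, d, g}  B3 = {d, e, g}  B4 = {b, d, g}  B5 = {c, d, g}
Tree: B1–B2, B2–B3, B3–B4, B4–B5
Each bag holds 3 vertices, so the decomposition has width 2, which upper-bounds the treewidth. For the lower bound, G contains the cycle g–f–d–a–g, so G is not a forest; only forests have treewidth ≤ 1, hence tw(G) ≥ 2. Hence tw(G) = 2 exactly.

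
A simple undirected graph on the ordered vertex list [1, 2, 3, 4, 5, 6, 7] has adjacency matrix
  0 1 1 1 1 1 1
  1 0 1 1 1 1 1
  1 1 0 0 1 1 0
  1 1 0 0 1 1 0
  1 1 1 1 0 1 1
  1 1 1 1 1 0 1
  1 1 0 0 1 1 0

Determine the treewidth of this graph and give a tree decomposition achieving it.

Treewidth 4.
Bags: B1 = {1, 2, 4, 5, 6}  B2 = {1, 2, 5, 6, 7}  B3 = {1, 2, 3, 5, 6}
Tree: B1–B2, B2–B3

Each bag holds 5 vertices, so the decomposition has width 4, which upper-bounds the treewidth. For the lower bound, the 5 vertices {1, 2, 3, 5, 6} are pairwise adjacent, and any tree decomposition puts a clique entirely inside one bag — forcing width ≥ 4. Therefore the treewidth is 4.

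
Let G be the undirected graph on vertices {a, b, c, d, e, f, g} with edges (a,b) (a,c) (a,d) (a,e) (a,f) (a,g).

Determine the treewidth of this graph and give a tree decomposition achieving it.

Treewidth 1.
One such decomposition:
Bags: B1 = {a, e}  B2 = {a, c}  B3 = {a, b}  B4 = {a, f}  B5 = {a, g}  B6 = {a, d}
Tree: B1–B2, B1–B3, B3–B4, B3–B5, B3–B6

Each bag holds 2 vertices, so the decomposition has width 1, which upper-bounds the treewidth. Since G has at least one edge (e.g. a–e), it is not an edgeless graph, so tw(G) ≥ 1. Hence tw(G) = 1 exactly.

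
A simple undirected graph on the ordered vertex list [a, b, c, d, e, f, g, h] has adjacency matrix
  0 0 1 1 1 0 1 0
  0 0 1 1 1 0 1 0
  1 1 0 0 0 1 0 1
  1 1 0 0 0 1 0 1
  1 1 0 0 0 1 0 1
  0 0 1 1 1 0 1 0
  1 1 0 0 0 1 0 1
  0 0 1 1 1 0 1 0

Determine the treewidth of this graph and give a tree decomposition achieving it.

Treewidth 4.
One such decomposition:
Bags: B1 = {b, c, d, e, g}  B2 = {c, d, e, g, h}  B3 = {c, d, e, f, g}  B4 = {a, c, d, e, g}
Tree: B1–B2, B2–B3, B3–B4

Each bag holds 5 vertices, so the decomposition has width 4, which upper-bounds the treewidth. For the lower bound: the 5 vertex sets {b,e}, {d,h}, {f,g}, {c}, {a} are disjoint, each induces a connected subgraph, and every pair is joined by at least one edge of G. Contracting each set to a single vertex therefore yields K_{5} as a minor, and since treewidth is minor-monotone, tw(G) ≥ tw(K_{5}) = 4. The upper and lower bounds meet at 4, so that is the treewidth.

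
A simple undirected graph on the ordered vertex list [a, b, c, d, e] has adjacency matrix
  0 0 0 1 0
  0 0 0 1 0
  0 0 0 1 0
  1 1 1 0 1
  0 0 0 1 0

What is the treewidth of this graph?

A width-1 tree decomposition is:
Bags: B1 = {d, e}  B2 = {b, d}  B3 = {c, d}  B4 = {a, d}
Tree: B1–B2, B2–B3, B1–B4
Each bag holds 2 vertices, so the decomposition has width 1, which upper-bounds the treewidth. Since G has at least one edge (e.g. d–e), it is not an edgeless graph, so tw(G) ≥ 1. Therefore the treewidth is 1.

1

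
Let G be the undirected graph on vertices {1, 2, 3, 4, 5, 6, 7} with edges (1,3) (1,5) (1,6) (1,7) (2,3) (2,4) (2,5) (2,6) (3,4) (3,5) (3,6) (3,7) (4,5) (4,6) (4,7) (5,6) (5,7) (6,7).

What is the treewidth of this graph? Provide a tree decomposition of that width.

Each bag holds 5 vertices, so the decomposition has width 4, which upper-bounds the treewidth. On the other hand G contains the 5-clique {1, 3, 5, 6, 7}. A clique must lie in a single bag of any decomposition, so no decomposition can have width below 4. Hence tw(G) = 4 exactly.

Treewidth 4.
Bags: B1 = {3, 4, 5, 6, 7}  B2 = {1, 3, 5, 6, 7}  B3 = {2, 3, 4, 5, 6}
Tree: B1–B2, B1–B3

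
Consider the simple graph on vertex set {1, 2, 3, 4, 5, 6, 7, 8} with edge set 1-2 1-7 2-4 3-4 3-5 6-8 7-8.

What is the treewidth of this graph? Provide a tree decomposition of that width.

Treewidth 1.
One optimal decomposition is:
Bags: B1 = {6, 8}  B2 = {7, 8}  B3 = {1, 7}  B4 = {1, 2}  B5 = {2, 4}  B6 = {3, 4}  B7 = {3, 5}
Tree: B1–B2, B2–B3, B3–B4, B4–B5, B5–B6, B6–B7

The largest bag has 2 vertices, giving width 1; this decomposition certifies tw(G) ≤ 1. Any graph with an edge has treewidth ≥ 1, and G has the edge 6–8. The upper and lower bounds meet at 1, so that is the treewidth.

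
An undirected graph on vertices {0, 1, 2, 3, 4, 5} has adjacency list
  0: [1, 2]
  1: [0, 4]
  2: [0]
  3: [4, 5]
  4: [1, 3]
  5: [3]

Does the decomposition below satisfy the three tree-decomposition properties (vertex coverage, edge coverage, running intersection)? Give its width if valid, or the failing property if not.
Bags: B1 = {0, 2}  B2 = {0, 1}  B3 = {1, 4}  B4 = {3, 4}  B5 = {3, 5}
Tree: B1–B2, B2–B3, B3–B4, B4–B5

Yes; width 1.

Checking the three conditions: (i) the bags cover all of {0, 1, 2, 3, 4, 5}; (ii) for each edge, some bag contains both endpoints; (iii) the bags containing any fixed vertex form a subtree. All hold, so the decomposition is valid with width 2 − 1 = 1.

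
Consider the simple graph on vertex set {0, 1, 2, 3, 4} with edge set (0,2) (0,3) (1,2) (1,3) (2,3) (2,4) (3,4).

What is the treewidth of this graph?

2

A width-2 tree decomposition is:
Bags: B1 = {0, 2, 3}  B2 = {2, 3, 4}  B3 = {1, 2, 3}
Tree: B1–B2, B1–B3
Each bag holds 3 vertices, so the decomposition has width 2, which upper-bounds the treewidth. On the other hand G contains the 3-clique {0, 2, 3}. A clique must lie in a single bag of any decomposition, so no decomposition can have width below 2. Hence tw(G) = 2 exactly.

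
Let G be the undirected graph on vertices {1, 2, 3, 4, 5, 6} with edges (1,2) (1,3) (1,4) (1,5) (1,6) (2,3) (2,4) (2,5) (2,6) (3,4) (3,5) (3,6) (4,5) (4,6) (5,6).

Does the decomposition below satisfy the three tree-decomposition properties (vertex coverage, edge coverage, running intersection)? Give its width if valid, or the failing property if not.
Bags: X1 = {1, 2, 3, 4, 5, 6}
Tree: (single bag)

Yes; width 5.

Vertex coverage: the bags together contain {1, 2, 3, 4, 5, 6}, the full vertex set. Edge coverage: each edge of G has both endpoints in at least one bag. Running intersection: for every vertex, the bags containing it form a connected subtree. All three properties hold, so this is a valid tree decomposition of width max|bag| − 1 = 5, and hence tw(G) ≤ 5.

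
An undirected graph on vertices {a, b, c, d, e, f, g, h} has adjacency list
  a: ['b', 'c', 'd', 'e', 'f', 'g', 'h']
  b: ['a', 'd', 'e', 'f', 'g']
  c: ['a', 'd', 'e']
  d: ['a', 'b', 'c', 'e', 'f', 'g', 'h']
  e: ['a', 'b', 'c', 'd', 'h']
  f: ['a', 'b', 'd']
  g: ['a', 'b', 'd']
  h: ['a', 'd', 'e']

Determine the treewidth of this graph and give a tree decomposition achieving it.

Each bag holds 4 vertices, so the decomposition has width 3, which upper-bounds the treewidth. For the lower bound, the 4 vertices {a, d, e, h} are pairwise adjacent, and any tree decomposition puts a clique entirely inside one bag — forcing width ≥ 3. Hence tw(G) = 3 exactly.

Treewidth 3.
One optimal decomposition is:
Bags: B1 = {a, d, e, h}  B2 = {a, c, d, e}  B3 = {a, b, d, e}  B4 = {a, b, d, f}  B5 = {a, b, d, g}
Tree: B1–B2, B2–B3, B3–B4, B4–B5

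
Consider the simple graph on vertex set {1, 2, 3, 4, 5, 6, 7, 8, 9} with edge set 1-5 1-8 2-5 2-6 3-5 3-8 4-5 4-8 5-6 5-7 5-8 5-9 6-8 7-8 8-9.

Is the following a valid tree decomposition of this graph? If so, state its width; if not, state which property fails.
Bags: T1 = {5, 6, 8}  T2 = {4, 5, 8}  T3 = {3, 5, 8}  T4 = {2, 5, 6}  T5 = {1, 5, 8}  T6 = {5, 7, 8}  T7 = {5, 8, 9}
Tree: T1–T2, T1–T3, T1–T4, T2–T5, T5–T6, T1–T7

Every vertex of G appears in some bag (union = {1, 2, 3, 4, 5, 6, 7, 8, 9}); every edge is covered by a bag; and for each vertex v the set of bags containing v is connected in the bag tree. The decomposition is therefore valid. The largest bag has 3 vertices, so the width is 2.

Yes; width 2.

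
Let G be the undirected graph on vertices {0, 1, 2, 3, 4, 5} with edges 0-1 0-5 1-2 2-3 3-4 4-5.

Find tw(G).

2

A width-2 tree decomposition is:
Bags: B1 = {1, 2, 3}  B2 = {1, 3, 4}  B3 = {1, 4, 5}  B4 = {0, 1, 5}
Tree: B1–B2, B2–B3, B3–B4
Each bag holds 3 vertices, so the decomposition has width 2, which upper-bounds the treewidth. Since 1–2–3–4–5–0–1 is a cycle in G, G is not acyclic. Forests are exactly the graphs of treewidth ≤ 1, so tw(G) ≥ 2. Combining the bounds, tw(G) = 2.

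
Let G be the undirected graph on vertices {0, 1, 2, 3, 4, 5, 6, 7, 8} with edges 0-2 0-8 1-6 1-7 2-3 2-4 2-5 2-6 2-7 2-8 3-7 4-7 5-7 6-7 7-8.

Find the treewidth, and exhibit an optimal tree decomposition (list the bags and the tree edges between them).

Each bag holds 3 vertices, so the decomposition has width 2, which upper-bounds the treewidth. Conversely, {1, 6, 7} is a clique of size 3, and the vertices of any clique must share a bag in every tree decomposition; so some bag has ≥ 3 vertices and tw(G) ≥ 2. Therefore the treewidth is 2.

Treewidth 2.
Bags: B1 = {0, 2, 8}  B2 = {2, 7, 8}  B3 = {2, 4, 7}  B4 = {2, 3, 7}  B5 = {2, 5, 7}  B6 = {2, 6, 7}  B7 = {1, 6, 7}
Tree: B1–B2, B2–B3, B3–B4, B4–B5, B5–B6, B6–B7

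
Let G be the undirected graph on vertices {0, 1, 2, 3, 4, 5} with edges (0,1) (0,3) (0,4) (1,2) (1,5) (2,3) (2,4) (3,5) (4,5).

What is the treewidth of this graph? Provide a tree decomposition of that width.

Treewidth 3.
One such decomposition:
Bags: B1 = {1, 3, 4, 5}  B2 = {1, 2, 3, 4}  B3 = {0, 1, 3, 4}
Tree: B1–B2, B2–B3

Every bag has size at most 4, so the width is 4 − 1 = 3 and tw(G) ≤ 3. For the lower bound: the 4 vertex sets {3,5}, {1,2}, {4}, {0} are disjoint, each induces a connected subgraph, and every pair is joined by at least one edge of G. Contracting each set to a single vertex therefore yields K_{4} as a minor, and since treewidth is minor-monotone, tw(G) ≥ tw(K_{4}) = 3. Combining the bounds, tw(G) = 3.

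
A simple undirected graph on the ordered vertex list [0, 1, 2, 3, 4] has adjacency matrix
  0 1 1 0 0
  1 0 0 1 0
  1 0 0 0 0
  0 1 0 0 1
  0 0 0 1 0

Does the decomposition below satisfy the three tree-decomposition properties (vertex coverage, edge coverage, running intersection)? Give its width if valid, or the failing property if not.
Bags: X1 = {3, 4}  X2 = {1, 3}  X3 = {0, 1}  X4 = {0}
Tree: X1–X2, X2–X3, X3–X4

A tree decomposition must satisfy three properties: every vertex lies in some bag; for every edge, both endpoints lie together in some bag; and for every vertex, the bags containing it form a connected subtree. Here vertex 2 appears in no bag, so the decomposition is invalid.

No — vertex 2 appears in no bag.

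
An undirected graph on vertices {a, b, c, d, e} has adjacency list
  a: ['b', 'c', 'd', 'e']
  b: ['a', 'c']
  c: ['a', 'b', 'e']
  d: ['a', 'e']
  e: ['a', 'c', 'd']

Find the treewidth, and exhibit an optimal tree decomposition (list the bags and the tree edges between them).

Treewidth 2.
One such decomposition:
Bags: B1 = {a, c, e}  B2 = {a, d, e}  B3 = {a, b, c}
Tree: B1–B2, B1–B3

The largest bag has 3 vertices, giving width 2; this decomposition certifies tw(G) ≤ 2. On the other hand G contains the 3-clique {a, d, e}. A clique must lie in a single bag of any decomposition, so no decomposition can have width below 2. Combining the bounds, tw(G) = 2.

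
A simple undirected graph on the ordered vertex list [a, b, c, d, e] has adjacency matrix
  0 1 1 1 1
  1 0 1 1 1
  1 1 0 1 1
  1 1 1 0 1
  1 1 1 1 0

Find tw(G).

4

A width-4 tree decomposition is:
Bags: B1 = {a, b, c, d, e}
Tree: (single bag)
A single bag containing all 5 vertices is trivially a valid decomposition of width 4. Conversely, {a, b, c, d, e} is a clique of size 5, and the vertices of any clique must share a bag in every tree decomposition; so some bag has ≥ 5 vertices and tw(G) ≥ 4. Combining the bounds, tw(G) = 4.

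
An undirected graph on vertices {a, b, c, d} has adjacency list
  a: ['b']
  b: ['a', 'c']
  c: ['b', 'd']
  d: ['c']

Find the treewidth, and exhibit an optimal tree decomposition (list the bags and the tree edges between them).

Treewidth 1.
One optimal decomposition is:
Bags: B1 = {c, d}  B2 = {b, c}  B3 = {a, b}
Tree: B1–B2, B2–B3

Every bag has size at most 2, so the width is 2 − 1 = 1 and tw(G) ≤ 1. Since G has at least one edge (e.g. d–c), it is not an edgeless graph, so tw(G) ≥ 1. Hence tw(G) = 1 exactly.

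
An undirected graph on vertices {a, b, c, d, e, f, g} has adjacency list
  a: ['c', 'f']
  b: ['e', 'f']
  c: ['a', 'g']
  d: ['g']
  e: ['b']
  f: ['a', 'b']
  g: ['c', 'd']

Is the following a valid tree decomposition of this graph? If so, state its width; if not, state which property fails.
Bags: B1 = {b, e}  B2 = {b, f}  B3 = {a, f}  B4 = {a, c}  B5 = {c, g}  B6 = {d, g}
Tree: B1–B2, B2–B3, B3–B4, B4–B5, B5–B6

Yes; width 1.

Every vertex of G appears in some bag (union = {a, b, c, d, e, f, g}); every edge is covered by a bag; and for each vertex v the set of bags containing v is connected in the bag tree. The decomposition is therefore valid. The largest bag has 2 vertices, so the width is 1.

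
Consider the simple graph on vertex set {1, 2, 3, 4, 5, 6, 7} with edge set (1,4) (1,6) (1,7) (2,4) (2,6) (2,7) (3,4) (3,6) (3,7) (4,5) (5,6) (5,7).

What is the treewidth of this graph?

3

A width-3 tree decomposition is:
Bags: B1 = {1, 4, 6, 7}  B2 = {2, 4, 6, 7}  B3 = {3, 4, 6, 7}  B4 = {4, 5, 6, 7}
Tree: B1–B2, B2–B3, B3–B4
Every bag has size at most 4, so the width is 4 − 1 = 3 and tw(G) ≤ 3. For the lower bound: the 4 vertex sets {1,7}, {2,6}, {4}, {3} are disjoint, each induces a connected subgraph, and every pair is joined by at least one edge of G. Contracting each set to a single vertex therefore yields K_{4} as a minor, and since treewidth is minor-monotone, tw(G) ≥ tw(K_{4}) = 3. Therefore the treewidth is 3.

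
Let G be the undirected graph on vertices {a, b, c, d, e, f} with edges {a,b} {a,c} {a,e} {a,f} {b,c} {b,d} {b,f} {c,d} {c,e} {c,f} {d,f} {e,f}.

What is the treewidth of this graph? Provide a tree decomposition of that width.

Each bag holds 4 vertices, so the decomposition has width 3, which upper-bounds the treewidth. Conversely, {b, c, d, f} is a clique of size 4, and the vertices of any clique must share a bag in every tree decomposition; so some bag has ≥ 4 vertices and tw(G) ≥ 3. The upper and lower bounds meet at 3, so that is the treewidth.

Treewidth 3.
Bags: B1 = {a, b, c, f}  B2 = {a, c, e, f}  B3 = {b, c, d, f}
Tree: B1–B2, B1–B3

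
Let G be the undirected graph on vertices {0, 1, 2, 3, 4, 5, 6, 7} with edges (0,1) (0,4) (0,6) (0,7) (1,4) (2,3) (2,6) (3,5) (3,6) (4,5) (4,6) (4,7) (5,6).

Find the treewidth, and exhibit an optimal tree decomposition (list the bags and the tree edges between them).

Treewidth 2.
One optimal decomposition is:
Bags: B1 = {0, 4, 6}  B2 = {0, 4, 7}  B3 = {0, 1, 4}  B4 = {4, 5, 6}  B5 = {3, 5, 6}  B6 = {2, 3, 6}
Tree: B1–B2, B1–B3, B1–B4, B4–B5, B5–B6

Each bag holds 3 vertices, so the decomposition has width 2, which upper-bounds the treewidth. Conversely, {2, 3, 6} is a clique of size 3, and the vertices of any clique must share a bag in every tree decomposition; so some bag has ≥ 3 vertices and tw(G) ≥ 2. The upper and lower bounds meet at 2, so that is the treewidth.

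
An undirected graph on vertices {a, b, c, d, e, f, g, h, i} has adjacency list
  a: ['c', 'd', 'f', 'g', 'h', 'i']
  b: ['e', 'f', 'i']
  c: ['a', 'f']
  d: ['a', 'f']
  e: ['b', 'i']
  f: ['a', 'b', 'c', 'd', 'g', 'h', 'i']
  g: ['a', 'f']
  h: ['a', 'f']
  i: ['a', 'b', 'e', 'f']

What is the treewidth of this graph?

A width-2 tree decomposition is:
Bags: B1 = {a, f, g}  B2 = {a, f, i}  B3 = {a, c, f}  B4 = {b, f, i}  B5 = {a, f, h}  B6 = {a, d, f}  B7 = {b, e, i}
Tree: B1–B2, B1–B3, B2–B4, B1–B5, B3–B6, B4–B7
The largest bag has 3 vertices, giving width 2; this decomposition certifies tw(G) ≤ 2. On the other hand G contains the 3-clique {b, e, i}. A clique must lie in a single bag of any decomposition, so no decomposition can have width below 2. Combining the bounds, tw(G) = 2.

2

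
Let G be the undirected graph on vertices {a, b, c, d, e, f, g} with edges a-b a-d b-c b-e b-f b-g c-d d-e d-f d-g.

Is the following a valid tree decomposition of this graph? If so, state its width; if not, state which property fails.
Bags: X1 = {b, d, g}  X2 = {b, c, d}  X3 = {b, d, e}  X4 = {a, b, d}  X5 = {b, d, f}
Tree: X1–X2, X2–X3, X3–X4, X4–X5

Yes; width 2.

Vertex coverage: the bags together contain {a, b, c, d, e, f, g}, the full vertex set. Edge coverage: each edge of G has both endpoints in at least one bag. Running intersection: for every vertex, the bags containing it form a connected subtree. All three properties hold, so this is a valid tree decomposition of width max|bag| − 1 = 2, and hence tw(G) ≤ 2.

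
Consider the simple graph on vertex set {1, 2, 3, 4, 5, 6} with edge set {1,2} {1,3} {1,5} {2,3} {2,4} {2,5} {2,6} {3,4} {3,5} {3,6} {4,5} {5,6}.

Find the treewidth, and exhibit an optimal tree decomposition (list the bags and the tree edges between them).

Treewidth 3.
One such decomposition:
Bags: B1 = {1, 2, 3, 5}  B2 = {2, 3, 4, 5}  B3 = {2, 3, 5, 6}
Tree: B1–B2, B2–B3

The largest bag has 4 vertices, giving width 3; this decomposition certifies tw(G) ≤ 3. Conversely, {1, 2, 3, 5} is a clique of size 4, and the vertices of any clique must share a bag in every tree decomposition; so some bag has ≥ 4 vertices and tw(G) ≥ 3. Therefore the treewidth is 3.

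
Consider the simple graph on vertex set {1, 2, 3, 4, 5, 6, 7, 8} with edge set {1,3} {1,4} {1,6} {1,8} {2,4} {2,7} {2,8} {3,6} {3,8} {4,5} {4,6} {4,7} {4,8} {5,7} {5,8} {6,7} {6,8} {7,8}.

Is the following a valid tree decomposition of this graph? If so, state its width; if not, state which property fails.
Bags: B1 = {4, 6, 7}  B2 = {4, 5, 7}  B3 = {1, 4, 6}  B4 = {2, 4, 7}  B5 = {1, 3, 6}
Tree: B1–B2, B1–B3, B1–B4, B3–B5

A tree decomposition must satisfy three properties: every vertex lies in some bag; for every edge, both endpoints lie together in some bag; and for every vertex, the bags containing it form a connected subtree. Here vertex 8 appears in no bag, so the decomposition is invalid.

No — vertex 8 appears in no bag.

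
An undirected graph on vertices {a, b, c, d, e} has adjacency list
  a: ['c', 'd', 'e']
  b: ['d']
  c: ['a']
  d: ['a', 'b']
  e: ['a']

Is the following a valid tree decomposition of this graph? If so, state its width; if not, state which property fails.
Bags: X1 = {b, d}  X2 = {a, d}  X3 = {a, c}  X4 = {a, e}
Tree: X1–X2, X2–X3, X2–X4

Checking the three conditions: (i) the bags cover all of {a, b, c, d, e}; (ii) for each edge, some bag contains both endpoints; (iii) the bags containing any fixed vertex form a subtree. All hold, so the decomposition is valid with width 2 − 1 = 1.

Yes; width 1.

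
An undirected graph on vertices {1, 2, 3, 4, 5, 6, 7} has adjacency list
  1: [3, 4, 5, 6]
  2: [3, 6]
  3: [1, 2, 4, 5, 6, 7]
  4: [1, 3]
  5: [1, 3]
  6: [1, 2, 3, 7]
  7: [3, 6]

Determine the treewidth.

A width-2 tree decomposition is:
Bags: B1 = {2, 3, 6}  B2 = {1, 3, 6}  B3 = {3, 6, 7}  B4 = {1, 3, 5}  B5 = {1, 3, 4}
Tree: B1–B2, B2–B3, B2–B4, B2–B5
Every bag has size at most 3, so the width is 3 − 1 = 2 and tw(G) ≤ 2. For the lower bound, the 3 vertices {1, 3, 4} are pairwise adjacent, and any tree decomposition puts a clique entirely inside one bag — forcing width ≥ 2. Therefore the treewidth is 2.

2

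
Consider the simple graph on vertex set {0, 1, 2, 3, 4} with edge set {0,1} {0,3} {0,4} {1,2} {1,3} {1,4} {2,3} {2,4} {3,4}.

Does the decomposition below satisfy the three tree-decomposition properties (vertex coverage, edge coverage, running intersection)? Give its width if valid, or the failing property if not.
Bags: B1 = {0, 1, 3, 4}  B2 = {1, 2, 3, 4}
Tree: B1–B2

Vertex coverage: the bags together contain {0, 1, 2, 3, 4}, the full vertex set. Edge coverage: each edge of G has both endpoints in at least one bag. Running intersection: for every vertex, the bags containing it form a connected subtree. All three properties hold, so this is a valid tree decomposition of width max|bag| − 1 = 3, and hence tw(G) ≤ 3.

Yes; width 3.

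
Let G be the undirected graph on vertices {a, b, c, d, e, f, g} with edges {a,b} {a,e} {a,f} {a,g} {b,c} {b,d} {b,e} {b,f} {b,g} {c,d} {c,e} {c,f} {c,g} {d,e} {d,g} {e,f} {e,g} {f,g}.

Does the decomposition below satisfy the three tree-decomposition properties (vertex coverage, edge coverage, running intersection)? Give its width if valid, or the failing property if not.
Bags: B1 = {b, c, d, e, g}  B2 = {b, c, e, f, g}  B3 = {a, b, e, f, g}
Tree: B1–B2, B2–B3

Yes; width 4.

Every vertex of G appears in some bag (union = {a, b, c, d, e, f, g}); every edge is covered by a bag; and for each vertex v the set of bags containing v is connected in the bag tree. The decomposition is therefore valid. The largest bag has 5 vertices, so the width is 4.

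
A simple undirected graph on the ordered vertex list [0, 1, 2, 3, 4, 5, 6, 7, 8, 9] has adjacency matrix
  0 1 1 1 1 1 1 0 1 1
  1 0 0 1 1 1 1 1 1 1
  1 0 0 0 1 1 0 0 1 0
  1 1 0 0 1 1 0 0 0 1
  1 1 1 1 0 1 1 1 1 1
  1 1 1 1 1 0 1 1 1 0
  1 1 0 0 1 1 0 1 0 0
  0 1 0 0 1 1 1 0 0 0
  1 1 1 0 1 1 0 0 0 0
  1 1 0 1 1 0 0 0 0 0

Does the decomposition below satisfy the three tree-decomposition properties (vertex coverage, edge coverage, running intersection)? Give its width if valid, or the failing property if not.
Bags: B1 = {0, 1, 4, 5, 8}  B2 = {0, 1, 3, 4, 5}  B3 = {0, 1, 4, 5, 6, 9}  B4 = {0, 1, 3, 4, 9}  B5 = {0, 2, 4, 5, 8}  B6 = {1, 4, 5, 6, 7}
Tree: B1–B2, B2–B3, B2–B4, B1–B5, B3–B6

A tree decomposition must satisfy three properties: every vertex lies in some bag; for every edge, both endpoints lie together in some bag; and for every vertex, the bags containing it form a connected subtree. Here bags containing vertex 9 are not connected in the tree, so the decomposition is invalid.

No — bags containing vertex 9 are not connected in the tree.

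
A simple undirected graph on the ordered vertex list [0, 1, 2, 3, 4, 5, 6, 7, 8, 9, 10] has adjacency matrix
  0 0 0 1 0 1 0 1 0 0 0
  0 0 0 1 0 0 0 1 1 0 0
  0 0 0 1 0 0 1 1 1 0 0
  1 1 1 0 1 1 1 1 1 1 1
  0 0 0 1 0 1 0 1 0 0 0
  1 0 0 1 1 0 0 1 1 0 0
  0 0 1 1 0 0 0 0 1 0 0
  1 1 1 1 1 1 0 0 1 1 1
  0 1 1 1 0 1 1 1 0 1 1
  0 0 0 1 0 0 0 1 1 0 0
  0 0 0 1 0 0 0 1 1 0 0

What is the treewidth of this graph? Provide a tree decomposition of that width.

Each bag holds 4 vertices, so the decomposition has width 3, which upper-bounds the treewidth. On the other hand G contains the 4-clique {2, 3, 6, 8}. A clique must lie in a single bag of any decomposition, so no decomposition can have width below 3. Combining the bounds, tw(G) = 3.

Treewidth 3.
One optimal decomposition is:
Bags: B1 = {2, 3, 7, 8}  B2 = {3, 5, 7, 8}  B3 = {2, 3, 6, 8}  B4 = {3, 7, 8, 10}  B5 = {1, 3, 7, 8}  B6 = {3, 4, 5, 7}  B7 = {0, 3, 5, 7}  B8 = {3, 7, 8, 9}
Tree: B1–B2, B1–B3, B1–B4, B2–B5, B2–B6, B6–B7, B1–B8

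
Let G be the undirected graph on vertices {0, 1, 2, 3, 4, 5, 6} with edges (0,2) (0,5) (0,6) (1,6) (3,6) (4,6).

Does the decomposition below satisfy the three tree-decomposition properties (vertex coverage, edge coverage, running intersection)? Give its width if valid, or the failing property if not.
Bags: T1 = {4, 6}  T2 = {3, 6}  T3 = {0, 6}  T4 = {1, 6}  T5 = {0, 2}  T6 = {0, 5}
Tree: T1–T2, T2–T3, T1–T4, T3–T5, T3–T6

Yes; width 1.

Checking the three conditions: (i) the bags cover all of {0, 1, 2, 3, 4, 5, 6}; (ii) for each edge, some bag contains both endpoints; (iii) the bags containing any fixed vertex form a subtree. All hold, so the decomposition is valid with width 2 − 1 = 1.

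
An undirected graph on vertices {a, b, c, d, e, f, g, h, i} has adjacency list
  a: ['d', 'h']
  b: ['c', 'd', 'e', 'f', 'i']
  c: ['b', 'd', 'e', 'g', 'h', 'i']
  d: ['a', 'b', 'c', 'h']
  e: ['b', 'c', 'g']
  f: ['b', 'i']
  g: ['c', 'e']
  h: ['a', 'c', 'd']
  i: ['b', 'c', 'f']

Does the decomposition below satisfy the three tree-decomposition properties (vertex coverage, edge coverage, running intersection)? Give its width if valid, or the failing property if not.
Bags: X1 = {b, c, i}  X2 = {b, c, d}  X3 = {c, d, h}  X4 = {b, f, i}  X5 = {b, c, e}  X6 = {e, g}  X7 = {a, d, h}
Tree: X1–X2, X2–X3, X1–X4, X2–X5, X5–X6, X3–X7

No — edge (c,g) lies in no bag.

A tree decomposition must satisfy three properties: every vertex lies in some bag; for every edge, both endpoints lie together in some bag; and for every vertex, the bags containing it form a connected subtree. Here edge (c,g) lies in no bag, so the decomposition is invalid.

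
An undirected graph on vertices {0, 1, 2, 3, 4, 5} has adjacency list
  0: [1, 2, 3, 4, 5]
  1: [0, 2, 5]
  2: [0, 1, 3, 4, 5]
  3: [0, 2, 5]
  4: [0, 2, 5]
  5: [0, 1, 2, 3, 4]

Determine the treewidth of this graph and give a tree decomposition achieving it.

Treewidth 3.
One optimal decomposition is:
Bags: B1 = {0, 1, 2, 5}  B2 = {0, 2, 4, 5}  B3 = {0, 2, 3, 5}
Tree: B1–B2, B2–B3

Every bag has size at most 4, so the width is 4 − 1 = 3 and tw(G) ≤ 3. Conversely, {0, 1, 2, 5} is a clique of size 4, and the vertices of any clique must share a bag in every tree decomposition; so some bag has ≥ 4 vertices and tw(G) ≥ 3. Therefore the treewidth is 3.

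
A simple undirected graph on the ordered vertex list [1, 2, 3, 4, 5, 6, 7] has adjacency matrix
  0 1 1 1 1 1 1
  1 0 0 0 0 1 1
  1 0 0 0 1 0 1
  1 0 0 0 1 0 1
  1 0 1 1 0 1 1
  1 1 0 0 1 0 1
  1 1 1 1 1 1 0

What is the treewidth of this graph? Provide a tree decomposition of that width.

Treewidth 3.
One such decomposition:
Bags: B1 = {1, 4, 5, 7}  B2 = {1, 5, 6, 7}  B3 = {1, 3, 5, 7}  B4 = {1, 2, 6, 7}
Tree: B1–B2, B2–B3, B2–B4

The largest bag has 4 vertices, giving width 3; this decomposition certifies tw(G) ≤ 3. Conversely, {1, 2, 6, 7} is a clique of size 4, and the vertices of any clique must share a bag in every tree decomposition; so some bag has ≥ 4 vertices and tw(G) ≥ 3. Therefore the treewidth is 3.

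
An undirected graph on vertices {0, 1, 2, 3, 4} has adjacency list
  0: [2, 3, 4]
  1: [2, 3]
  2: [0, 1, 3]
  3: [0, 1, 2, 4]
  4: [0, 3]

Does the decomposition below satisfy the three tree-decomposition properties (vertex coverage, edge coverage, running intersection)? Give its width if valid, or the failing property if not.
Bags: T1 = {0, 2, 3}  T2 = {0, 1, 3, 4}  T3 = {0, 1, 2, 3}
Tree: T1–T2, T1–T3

No — bags containing vertex 1 are not connected in the tree.

A tree decomposition must satisfy three properties: every vertex lies in some bag; for every edge, both endpoints lie together in some bag; and for every vertex, the bags containing it form a connected subtree. Here bags containing vertex 1 are not connected in the tree, so the decomposition is invalid.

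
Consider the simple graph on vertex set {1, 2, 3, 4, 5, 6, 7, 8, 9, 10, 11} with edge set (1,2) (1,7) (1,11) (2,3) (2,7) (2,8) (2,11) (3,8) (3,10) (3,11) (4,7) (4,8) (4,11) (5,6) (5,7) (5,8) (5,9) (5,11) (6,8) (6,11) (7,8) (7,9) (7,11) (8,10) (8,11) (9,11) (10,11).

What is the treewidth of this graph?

3

A width-3 tree decomposition is:
Bags: B1 = {5, 7, 8, 11}  B2 = {5, 6, 8, 11}  B3 = {2, 7, 8, 11}  B4 = {2, 3, 8, 11}  B5 = {1, 2, 7, 11}  B6 = {5, 7, 9, 11}  B7 = {4, 7, 8, 11}  B8 = {3, 8, 10, 11}
Tree: B1–B2, B1–B3, B3–B4, B3–B5, B1–B6, B1–B7, B4–B8
Every bag has size at most 4, so the width is 4 − 1 = 3 and tw(G) ≤ 3. On the other hand G contains the 4-clique {3, 8, 10, 11}. A clique must lie in a single bag of any decomposition, so no decomposition can have width below 3. Hence tw(G) = 3 exactly.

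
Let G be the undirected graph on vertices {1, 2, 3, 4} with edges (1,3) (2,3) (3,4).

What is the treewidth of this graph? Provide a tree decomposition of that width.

Each bag holds 2 vertices, so the decomposition has width 1, which upper-bounds the treewidth. G has an edge, so its treewidth is at least 1. Therefore the treewidth is 1.

Treewidth 1.
One such decomposition:
Bags: B1 = {3, 4}  B2 = {2, 3}  B3 = {1, 3}
Tree: B1–B2, B2–B3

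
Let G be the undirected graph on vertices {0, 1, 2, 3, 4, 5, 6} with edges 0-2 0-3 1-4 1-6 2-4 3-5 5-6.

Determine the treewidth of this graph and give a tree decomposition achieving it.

Every bag has size at most 3, so the width is 3 − 1 = 2 and tw(G) ≤ 2. For the lower bound, G contains the cycle 2–0–3–5–6–1–4–2, so G is not a forest; only forests have treewidth ≤ 1, hence tw(G) ≥ 2. Hence tw(G) = 2 exactly.

Treewidth 2.
One optimal decomposition is:
Bags: B1 = {0, 2, 3}  B2 = {2, 3, 5}  B3 = {2, 5, 6}  B4 = {1, 2, 6}  B5 = {1, 2, 4}
Tree: B1–B2, B2–B3, B3–B4, B4–B5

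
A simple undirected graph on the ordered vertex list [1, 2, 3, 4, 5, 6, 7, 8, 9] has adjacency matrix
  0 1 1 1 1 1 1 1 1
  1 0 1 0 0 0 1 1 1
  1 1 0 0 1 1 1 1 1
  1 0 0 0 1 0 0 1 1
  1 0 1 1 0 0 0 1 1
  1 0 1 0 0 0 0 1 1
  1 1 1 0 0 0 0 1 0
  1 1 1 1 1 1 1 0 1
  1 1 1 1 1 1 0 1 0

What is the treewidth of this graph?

A width-4 tree decomposition is:
Bags: B1 = {1, 3, 5, 8, 9}  B2 = {1, 4, 5, 8, 9}  B3 = {1, 2, 3, 8, 9}  B4 = {1, 3, 6, 8, 9}  B5 = {1, 2, 3, 7, 8}
Tree: B1–B2, B1–B3, B1–B4, B3–B5
Every bag has size at most 5, so the width is 5 − 1 = 4 and tw(G) ≤ 4. Conversely, {1, 2, 3, 8, 9} is a clique of size 5, and the vertices of any clique must share a bag in every tree decomposition; so some bag has ≥ 5 vertices and tw(G) ≥ 4. Combining the bounds, tw(G) = 4.

4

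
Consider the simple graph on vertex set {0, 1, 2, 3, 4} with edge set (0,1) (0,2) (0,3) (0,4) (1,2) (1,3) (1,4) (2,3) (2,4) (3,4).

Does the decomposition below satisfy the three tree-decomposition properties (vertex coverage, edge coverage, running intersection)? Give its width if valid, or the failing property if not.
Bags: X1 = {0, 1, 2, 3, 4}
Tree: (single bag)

Yes; width 4.

Every vertex of G appears in some bag (union = {0, 1, 2, 3, 4}); every edge is covered by a bag; and for each vertex v the set of bags containing v is connected in the bag tree. The decomposition is therefore valid. The largest bag has 5 vertices, so the width is 4.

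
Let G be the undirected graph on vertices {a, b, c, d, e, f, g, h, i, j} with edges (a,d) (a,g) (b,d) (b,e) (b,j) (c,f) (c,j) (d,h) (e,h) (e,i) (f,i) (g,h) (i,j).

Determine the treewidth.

2

A width-2 tree decomposition is:
Bags: B1 = {c, f, j}  B2 = {f, i, j}  B3 = {b, i, j}  B4 = {b, e, i}  B5 = {b, d, e}  B6 = {d, e, h}  B7 = {a, d, h}  B8 = {a, g, h}
Tree: B1–B2, B2–B3, B3–B4, B4–B5, B5–B6, B6–B7, B7–B8
The largest bag has 3 vertices, giving width 2; this decomposition certifies tw(G) ≤ 2. For the lower bound, G contains the cycle c–f–i–j–c, so G is not a forest; only forests have treewidth ≤ 1, hence tw(G) ≥ 2. Therefore the treewidth is 2.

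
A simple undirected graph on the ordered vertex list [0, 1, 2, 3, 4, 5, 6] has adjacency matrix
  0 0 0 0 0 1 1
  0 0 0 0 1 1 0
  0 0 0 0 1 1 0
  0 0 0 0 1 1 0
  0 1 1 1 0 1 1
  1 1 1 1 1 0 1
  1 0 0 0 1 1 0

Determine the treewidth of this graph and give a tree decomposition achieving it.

Each bag holds 3 vertices, so the decomposition has width 2, which upper-bounds the treewidth. Conversely, {0, 5, 6} is a clique of size 3, and the vertices of any clique must share a bag in every tree decomposition; so some bag has ≥ 3 vertices and tw(G) ≥ 2. Therefore the treewidth is 2.

Treewidth 2.
Bags: B1 = {3, 4, 5}  B2 = {2, 4, 5}  B3 = {4, 5, 6}  B4 = {0, 5, 6}  B5 = {1, 4, 5}
Tree: B1–B2, B2–B3, B3–B4, B3–B5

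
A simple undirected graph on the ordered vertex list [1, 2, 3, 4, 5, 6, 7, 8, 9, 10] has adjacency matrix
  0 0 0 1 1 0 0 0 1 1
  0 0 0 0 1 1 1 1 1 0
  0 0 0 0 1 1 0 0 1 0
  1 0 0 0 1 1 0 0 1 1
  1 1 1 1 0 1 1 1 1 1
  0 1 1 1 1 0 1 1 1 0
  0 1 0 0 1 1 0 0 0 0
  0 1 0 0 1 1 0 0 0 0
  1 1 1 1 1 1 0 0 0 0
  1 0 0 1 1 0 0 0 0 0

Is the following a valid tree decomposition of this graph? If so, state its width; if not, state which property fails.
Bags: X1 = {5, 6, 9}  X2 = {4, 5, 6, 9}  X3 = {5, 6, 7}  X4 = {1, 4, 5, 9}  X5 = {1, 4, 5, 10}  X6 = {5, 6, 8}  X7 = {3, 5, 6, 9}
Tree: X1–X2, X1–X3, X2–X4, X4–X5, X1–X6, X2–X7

A tree decomposition must satisfy three properties: every vertex lies in some bag; for every edge, both endpoints lie together in some bag; and for every vertex, the bags containing it form a connected subtree. Here vertex 2 appears in no bag, so the decomposition is invalid.

No — vertex 2 appears in no bag.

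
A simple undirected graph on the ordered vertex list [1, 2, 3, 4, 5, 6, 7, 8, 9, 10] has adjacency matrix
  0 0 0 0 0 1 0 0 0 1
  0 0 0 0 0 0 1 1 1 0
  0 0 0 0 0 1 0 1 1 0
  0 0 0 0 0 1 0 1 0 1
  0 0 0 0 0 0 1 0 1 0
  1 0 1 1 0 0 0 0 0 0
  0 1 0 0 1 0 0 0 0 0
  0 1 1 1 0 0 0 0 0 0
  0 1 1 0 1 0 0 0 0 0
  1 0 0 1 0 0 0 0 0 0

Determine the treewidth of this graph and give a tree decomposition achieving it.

Treewidth 2.
Bags: B1 = {2, 5, 7}  B2 = {2, 5, 9}  B3 = {2, 8, 9}  B4 = {3, 8, 9}  B5 = {3, 4, 8}  B6 = {3, 4, 6}  B7 = {4, 6, 10}  B8 = {1, 6, 10}
Tree: B1–B2, B2–B3, B3–B4, B4–B5, B5–B6, B6–B7, B7–B8

Each bag holds 3 vertices, so the decomposition has width 2, which upper-bounds the treewidth. For the lower bound, G contains the cycle 7–5–9–2–7, so G is not a forest; only forests have treewidth ≤ 1, hence tw(G) ≥ 2. Therefore the treewidth is 2.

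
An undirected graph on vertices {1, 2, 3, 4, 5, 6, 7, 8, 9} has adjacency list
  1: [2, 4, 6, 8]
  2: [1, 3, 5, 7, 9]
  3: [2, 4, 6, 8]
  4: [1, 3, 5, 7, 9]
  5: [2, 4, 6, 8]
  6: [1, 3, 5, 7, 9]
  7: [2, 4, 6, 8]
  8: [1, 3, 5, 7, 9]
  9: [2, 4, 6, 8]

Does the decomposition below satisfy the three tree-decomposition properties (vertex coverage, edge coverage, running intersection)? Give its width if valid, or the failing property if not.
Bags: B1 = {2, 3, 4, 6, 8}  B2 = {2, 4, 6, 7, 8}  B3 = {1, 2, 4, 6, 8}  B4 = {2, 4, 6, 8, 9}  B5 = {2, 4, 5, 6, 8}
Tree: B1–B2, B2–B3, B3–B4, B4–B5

Yes; width 4.

Vertex coverage: the bags together contain {1, 2, 3, 4, 5, 6, 7, 8, 9}, the full vertex set. Edge coverage: each edge of G has both endpoints in at least one bag. Running intersection: for every vertex, the bags containing it form a connected subtree. All three properties hold, so this is a valid tree decomposition of width max|bag| − 1 = 4, and hence tw(G) ≤ 4.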